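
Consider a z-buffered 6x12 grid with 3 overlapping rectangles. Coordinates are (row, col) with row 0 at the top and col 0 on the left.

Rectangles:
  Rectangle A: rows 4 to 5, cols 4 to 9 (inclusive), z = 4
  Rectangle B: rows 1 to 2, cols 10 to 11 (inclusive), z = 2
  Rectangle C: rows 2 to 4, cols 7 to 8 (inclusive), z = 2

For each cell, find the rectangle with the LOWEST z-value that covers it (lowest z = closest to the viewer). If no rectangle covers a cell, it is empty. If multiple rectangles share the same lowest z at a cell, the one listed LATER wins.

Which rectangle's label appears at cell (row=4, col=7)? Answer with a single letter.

Check cell (4,7):
  A: rows 4-5 cols 4-9 z=4 -> covers; best now A (z=4)
  B: rows 1-2 cols 10-11 -> outside (row miss)
  C: rows 2-4 cols 7-8 z=2 -> covers; best now C (z=2)
Winner: C at z=2

Answer: C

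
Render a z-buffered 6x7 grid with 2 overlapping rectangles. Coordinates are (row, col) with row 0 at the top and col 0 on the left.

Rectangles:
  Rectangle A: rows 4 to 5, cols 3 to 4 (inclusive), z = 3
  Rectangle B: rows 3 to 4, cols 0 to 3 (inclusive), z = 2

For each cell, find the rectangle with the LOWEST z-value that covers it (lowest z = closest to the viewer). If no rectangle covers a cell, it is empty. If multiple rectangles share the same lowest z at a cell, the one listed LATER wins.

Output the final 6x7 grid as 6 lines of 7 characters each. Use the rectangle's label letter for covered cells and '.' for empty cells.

.......
.......
.......
BBBB...
BBBBA..
...AA..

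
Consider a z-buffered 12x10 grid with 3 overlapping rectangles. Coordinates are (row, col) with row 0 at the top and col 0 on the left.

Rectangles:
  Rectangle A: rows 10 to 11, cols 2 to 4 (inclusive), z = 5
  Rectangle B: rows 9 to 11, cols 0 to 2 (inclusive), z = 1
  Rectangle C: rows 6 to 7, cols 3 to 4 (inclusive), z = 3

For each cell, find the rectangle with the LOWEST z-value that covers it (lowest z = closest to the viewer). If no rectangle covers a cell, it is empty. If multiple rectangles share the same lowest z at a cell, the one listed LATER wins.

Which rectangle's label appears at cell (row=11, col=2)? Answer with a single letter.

Answer: B

Derivation:
Check cell (11,2):
  A: rows 10-11 cols 2-4 z=5 -> covers; best now A (z=5)
  B: rows 9-11 cols 0-2 z=1 -> covers; best now B (z=1)
  C: rows 6-7 cols 3-4 -> outside (row miss)
Winner: B at z=1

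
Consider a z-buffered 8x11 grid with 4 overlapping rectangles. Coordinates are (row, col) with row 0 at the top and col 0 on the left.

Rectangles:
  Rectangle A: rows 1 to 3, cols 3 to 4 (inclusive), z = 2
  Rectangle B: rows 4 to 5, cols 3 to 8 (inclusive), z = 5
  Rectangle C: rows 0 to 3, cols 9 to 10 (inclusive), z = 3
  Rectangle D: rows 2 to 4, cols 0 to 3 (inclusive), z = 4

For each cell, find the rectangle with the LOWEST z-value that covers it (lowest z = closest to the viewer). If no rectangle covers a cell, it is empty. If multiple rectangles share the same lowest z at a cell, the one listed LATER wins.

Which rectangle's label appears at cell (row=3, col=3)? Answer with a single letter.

Check cell (3,3):
  A: rows 1-3 cols 3-4 z=2 -> covers; best now A (z=2)
  B: rows 4-5 cols 3-8 -> outside (row miss)
  C: rows 0-3 cols 9-10 -> outside (col miss)
  D: rows 2-4 cols 0-3 z=4 -> covers; best now A (z=2)
Winner: A at z=2

Answer: A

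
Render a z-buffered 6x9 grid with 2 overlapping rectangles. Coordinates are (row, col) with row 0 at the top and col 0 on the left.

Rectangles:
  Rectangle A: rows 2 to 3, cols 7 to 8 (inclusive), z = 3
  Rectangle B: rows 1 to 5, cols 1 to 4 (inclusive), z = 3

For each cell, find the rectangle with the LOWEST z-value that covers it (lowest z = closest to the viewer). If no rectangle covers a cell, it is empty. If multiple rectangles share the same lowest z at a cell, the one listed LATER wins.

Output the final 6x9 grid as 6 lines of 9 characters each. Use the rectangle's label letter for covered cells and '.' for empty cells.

.........
.BBBB....
.BBBB..AA
.BBBB..AA
.BBBB....
.BBBB....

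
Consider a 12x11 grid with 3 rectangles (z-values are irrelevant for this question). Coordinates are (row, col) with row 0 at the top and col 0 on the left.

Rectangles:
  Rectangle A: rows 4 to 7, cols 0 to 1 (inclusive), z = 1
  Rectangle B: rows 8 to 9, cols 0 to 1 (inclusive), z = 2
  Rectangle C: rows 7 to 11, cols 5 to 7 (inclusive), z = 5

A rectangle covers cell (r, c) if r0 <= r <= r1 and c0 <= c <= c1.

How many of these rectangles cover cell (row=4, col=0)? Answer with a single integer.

Check cell (4,0):
  A: rows 4-7 cols 0-1 -> covers
  B: rows 8-9 cols 0-1 -> outside (row miss)
  C: rows 7-11 cols 5-7 -> outside (row miss)
Count covering = 1

Answer: 1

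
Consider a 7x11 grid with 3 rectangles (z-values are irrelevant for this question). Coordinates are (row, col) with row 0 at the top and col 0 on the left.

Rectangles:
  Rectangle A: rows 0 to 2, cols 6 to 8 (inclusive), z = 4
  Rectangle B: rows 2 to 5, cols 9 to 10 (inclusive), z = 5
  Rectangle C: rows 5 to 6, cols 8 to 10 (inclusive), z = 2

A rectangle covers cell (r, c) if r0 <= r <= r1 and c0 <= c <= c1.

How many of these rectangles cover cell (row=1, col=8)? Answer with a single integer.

Answer: 1

Derivation:
Check cell (1,8):
  A: rows 0-2 cols 6-8 -> covers
  B: rows 2-5 cols 9-10 -> outside (row miss)
  C: rows 5-6 cols 8-10 -> outside (row miss)
Count covering = 1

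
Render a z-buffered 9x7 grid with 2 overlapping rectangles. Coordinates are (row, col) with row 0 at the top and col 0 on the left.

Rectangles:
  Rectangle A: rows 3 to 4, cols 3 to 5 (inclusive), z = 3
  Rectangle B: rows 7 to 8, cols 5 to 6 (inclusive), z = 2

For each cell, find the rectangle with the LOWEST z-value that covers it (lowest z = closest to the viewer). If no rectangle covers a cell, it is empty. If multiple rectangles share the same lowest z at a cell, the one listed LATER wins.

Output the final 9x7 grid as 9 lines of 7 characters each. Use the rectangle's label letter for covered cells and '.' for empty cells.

.......
.......
.......
...AAA.
...AAA.
.......
.......
.....BB
.....BB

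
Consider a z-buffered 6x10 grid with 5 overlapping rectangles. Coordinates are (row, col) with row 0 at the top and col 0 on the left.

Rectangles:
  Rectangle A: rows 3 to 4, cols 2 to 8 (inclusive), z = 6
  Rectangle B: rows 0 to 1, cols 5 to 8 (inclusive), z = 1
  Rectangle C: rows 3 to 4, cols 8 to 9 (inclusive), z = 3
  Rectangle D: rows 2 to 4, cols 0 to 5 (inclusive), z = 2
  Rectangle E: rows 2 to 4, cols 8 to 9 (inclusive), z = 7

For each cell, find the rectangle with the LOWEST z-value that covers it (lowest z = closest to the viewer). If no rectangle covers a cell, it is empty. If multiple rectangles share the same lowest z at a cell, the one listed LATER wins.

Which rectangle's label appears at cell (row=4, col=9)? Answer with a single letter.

Answer: C

Derivation:
Check cell (4,9):
  A: rows 3-4 cols 2-8 -> outside (col miss)
  B: rows 0-1 cols 5-8 -> outside (row miss)
  C: rows 3-4 cols 8-9 z=3 -> covers; best now C (z=3)
  D: rows 2-4 cols 0-5 -> outside (col miss)
  E: rows 2-4 cols 8-9 z=7 -> covers; best now C (z=3)
Winner: C at z=3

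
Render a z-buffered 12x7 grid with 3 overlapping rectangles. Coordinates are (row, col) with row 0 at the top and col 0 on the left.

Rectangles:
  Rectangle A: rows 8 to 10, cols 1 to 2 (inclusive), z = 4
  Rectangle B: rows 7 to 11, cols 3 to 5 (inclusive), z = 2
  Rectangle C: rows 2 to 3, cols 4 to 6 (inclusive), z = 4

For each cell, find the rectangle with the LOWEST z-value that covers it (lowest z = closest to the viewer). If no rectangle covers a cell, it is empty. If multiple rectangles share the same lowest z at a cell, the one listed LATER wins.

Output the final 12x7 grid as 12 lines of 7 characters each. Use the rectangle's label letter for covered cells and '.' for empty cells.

.......
.......
....CCC
....CCC
.......
.......
.......
...BBB.
.AABBB.
.AABBB.
.AABBB.
...BBB.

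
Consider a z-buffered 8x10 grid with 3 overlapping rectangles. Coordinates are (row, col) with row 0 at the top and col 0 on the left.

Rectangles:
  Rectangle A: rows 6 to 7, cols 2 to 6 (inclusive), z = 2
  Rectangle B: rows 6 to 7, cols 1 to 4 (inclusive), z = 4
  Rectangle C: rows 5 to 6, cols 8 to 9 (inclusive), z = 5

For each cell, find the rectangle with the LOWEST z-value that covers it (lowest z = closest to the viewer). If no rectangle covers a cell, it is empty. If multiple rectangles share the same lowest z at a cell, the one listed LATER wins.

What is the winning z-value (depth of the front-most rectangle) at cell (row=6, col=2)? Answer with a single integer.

Answer: 2

Derivation:
Check cell (6,2):
  A: rows 6-7 cols 2-6 z=2 -> covers; best now A (z=2)
  B: rows 6-7 cols 1-4 z=4 -> covers; best now A (z=2)
  C: rows 5-6 cols 8-9 -> outside (col miss)
Winner: A at z=2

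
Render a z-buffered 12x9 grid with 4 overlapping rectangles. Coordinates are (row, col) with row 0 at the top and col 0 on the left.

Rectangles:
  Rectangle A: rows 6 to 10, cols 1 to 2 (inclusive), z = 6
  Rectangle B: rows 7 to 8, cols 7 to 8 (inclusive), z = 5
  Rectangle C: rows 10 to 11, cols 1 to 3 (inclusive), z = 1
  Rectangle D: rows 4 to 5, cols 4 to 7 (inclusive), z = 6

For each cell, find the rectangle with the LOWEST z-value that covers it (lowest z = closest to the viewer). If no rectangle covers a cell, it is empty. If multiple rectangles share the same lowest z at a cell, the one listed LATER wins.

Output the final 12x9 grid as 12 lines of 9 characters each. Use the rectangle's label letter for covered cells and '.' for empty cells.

.........
.........
.........
.........
....DDDD.
....DDDD.
.AA......
.AA....BB
.AA....BB
.AA......
.CCC.....
.CCC.....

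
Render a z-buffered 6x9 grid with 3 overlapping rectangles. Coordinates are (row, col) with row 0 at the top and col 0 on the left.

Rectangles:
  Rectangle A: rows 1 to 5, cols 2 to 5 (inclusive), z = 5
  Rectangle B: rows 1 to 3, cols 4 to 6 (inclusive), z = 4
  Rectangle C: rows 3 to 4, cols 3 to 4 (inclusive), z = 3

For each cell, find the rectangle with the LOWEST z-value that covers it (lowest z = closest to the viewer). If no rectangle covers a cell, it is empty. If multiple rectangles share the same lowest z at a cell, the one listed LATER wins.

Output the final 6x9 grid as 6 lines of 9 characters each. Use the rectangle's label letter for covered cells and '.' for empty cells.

.........
..AABBB..
..AABBB..
..ACCBB..
..ACCA...
..AAAA...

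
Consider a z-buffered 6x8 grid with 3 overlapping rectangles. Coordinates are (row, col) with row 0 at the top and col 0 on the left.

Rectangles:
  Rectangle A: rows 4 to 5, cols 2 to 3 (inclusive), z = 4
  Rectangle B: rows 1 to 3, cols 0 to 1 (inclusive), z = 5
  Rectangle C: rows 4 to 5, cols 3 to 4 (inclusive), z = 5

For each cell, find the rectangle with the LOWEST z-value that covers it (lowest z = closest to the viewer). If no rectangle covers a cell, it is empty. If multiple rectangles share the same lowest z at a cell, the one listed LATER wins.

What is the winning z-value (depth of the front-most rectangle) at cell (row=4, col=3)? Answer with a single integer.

Check cell (4,3):
  A: rows 4-5 cols 2-3 z=4 -> covers; best now A (z=4)
  B: rows 1-3 cols 0-1 -> outside (row miss)
  C: rows 4-5 cols 3-4 z=5 -> covers; best now A (z=4)
Winner: A at z=4

Answer: 4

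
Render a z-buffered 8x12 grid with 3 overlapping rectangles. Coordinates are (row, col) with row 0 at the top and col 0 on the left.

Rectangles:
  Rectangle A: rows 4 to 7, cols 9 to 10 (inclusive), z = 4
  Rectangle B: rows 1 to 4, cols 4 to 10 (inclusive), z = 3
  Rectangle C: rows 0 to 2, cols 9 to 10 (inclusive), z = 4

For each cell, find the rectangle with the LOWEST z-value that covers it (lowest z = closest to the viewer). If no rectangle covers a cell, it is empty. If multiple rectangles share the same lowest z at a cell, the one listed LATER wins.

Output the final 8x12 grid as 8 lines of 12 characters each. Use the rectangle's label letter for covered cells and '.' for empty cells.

.........CC.
....BBBBBBB.
....BBBBBBB.
....BBBBBBB.
....BBBBBBB.
.........AA.
.........AA.
.........AA.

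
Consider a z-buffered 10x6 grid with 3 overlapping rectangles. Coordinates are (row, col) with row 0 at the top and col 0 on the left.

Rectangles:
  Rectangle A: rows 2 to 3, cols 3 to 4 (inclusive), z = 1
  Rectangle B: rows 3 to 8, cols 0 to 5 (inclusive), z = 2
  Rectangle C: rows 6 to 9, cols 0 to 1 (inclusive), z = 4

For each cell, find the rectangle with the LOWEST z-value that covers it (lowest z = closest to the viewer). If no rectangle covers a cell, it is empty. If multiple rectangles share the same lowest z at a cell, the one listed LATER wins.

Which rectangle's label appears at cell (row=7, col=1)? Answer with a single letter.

Answer: B

Derivation:
Check cell (7,1):
  A: rows 2-3 cols 3-4 -> outside (row miss)
  B: rows 3-8 cols 0-5 z=2 -> covers; best now B (z=2)
  C: rows 6-9 cols 0-1 z=4 -> covers; best now B (z=2)
Winner: B at z=2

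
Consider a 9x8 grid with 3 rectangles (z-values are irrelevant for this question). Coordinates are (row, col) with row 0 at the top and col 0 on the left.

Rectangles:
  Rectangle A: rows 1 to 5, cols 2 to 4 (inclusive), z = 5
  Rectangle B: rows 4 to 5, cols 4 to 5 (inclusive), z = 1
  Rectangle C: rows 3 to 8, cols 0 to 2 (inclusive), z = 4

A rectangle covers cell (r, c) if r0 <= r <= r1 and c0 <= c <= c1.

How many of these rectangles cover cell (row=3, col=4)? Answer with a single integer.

Check cell (3,4):
  A: rows 1-5 cols 2-4 -> covers
  B: rows 4-5 cols 4-5 -> outside (row miss)
  C: rows 3-8 cols 0-2 -> outside (col miss)
Count covering = 1

Answer: 1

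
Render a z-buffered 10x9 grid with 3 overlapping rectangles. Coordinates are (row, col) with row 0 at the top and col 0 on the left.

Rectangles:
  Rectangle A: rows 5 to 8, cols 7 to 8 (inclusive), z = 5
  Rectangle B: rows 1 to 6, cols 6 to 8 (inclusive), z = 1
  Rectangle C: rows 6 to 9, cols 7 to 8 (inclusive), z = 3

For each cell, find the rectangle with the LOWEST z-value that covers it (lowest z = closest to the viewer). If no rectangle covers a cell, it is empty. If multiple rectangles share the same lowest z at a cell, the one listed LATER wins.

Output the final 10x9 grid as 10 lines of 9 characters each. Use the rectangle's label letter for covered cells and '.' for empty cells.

.........
......BBB
......BBB
......BBB
......BBB
......BBB
......BBB
.......CC
.......CC
.......CC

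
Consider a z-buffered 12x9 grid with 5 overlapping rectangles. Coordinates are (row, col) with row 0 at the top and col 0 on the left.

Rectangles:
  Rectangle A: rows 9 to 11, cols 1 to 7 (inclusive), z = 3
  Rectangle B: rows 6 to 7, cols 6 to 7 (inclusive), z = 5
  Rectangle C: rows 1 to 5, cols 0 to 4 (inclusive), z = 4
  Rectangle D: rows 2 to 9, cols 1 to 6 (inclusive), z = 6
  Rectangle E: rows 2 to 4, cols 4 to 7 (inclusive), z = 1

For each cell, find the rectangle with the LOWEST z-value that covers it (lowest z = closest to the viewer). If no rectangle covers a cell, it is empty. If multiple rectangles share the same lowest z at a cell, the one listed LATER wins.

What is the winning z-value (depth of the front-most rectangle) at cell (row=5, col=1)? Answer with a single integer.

Check cell (5,1):
  A: rows 9-11 cols 1-7 -> outside (row miss)
  B: rows 6-7 cols 6-7 -> outside (row miss)
  C: rows 1-5 cols 0-4 z=4 -> covers; best now C (z=4)
  D: rows 2-9 cols 1-6 z=6 -> covers; best now C (z=4)
  E: rows 2-4 cols 4-7 -> outside (row miss)
Winner: C at z=4

Answer: 4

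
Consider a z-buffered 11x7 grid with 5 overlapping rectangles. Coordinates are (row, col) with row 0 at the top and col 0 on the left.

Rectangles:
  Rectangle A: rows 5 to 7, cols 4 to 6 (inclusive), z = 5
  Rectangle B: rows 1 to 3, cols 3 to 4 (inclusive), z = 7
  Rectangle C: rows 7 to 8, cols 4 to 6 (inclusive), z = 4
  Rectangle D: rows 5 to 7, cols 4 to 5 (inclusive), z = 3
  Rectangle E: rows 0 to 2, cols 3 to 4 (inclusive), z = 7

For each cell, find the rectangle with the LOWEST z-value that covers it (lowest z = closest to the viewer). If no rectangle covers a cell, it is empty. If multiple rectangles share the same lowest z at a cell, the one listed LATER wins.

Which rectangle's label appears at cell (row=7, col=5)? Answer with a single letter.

Answer: D

Derivation:
Check cell (7,5):
  A: rows 5-7 cols 4-6 z=5 -> covers; best now A (z=5)
  B: rows 1-3 cols 3-4 -> outside (row miss)
  C: rows 7-8 cols 4-6 z=4 -> covers; best now C (z=4)
  D: rows 5-7 cols 4-5 z=3 -> covers; best now D (z=3)
  E: rows 0-2 cols 3-4 -> outside (row miss)
Winner: D at z=3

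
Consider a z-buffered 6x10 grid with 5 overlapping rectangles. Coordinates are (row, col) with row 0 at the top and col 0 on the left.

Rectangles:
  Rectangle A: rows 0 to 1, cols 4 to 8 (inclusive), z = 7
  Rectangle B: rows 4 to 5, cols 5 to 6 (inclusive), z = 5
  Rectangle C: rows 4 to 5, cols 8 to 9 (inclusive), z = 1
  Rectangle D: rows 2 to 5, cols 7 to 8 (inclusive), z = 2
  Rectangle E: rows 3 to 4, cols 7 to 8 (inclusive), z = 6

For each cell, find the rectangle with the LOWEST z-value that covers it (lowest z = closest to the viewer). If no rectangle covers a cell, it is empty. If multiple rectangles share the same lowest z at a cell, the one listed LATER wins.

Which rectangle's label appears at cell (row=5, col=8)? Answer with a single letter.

Answer: C

Derivation:
Check cell (5,8):
  A: rows 0-1 cols 4-8 -> outside (row miss)
  B: rows 4-5 cols 5-6 -> outside (col miss)
  C: rows 4-5 cols 8-9 z=1 -> covers; best now C (z=1)
  D: rows 2-5 cols 7-8 z=2 -> covers; best now C (z=1)
  E: rows 3-4 cols 7-8 -> outside (row miss)
Winner: C at z=1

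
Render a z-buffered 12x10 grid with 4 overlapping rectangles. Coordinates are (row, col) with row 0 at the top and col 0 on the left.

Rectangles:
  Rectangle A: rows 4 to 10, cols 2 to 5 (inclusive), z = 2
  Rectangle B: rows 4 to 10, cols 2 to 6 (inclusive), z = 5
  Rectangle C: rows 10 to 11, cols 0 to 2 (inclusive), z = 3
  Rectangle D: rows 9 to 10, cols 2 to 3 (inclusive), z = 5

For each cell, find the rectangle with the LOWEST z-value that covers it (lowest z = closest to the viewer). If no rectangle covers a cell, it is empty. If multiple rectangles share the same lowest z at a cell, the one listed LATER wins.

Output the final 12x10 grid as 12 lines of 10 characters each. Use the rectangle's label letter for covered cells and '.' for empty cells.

..........
..........
..........
..........
..AAAAB...
..AAAAB...
..AAAAB...
..AAAAB...
..AAAAB...
..AAAAB...
CCAAAAB...
CCC.......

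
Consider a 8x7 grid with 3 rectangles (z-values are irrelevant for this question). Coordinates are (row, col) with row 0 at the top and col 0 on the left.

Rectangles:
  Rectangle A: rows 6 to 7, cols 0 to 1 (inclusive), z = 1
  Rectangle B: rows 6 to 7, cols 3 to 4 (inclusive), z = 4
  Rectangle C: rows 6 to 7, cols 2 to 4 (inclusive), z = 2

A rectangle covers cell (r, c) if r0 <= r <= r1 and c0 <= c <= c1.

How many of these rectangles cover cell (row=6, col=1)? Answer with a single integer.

Answer: 1

Derivation:
Check cell (6,1):
  A: rows 6-7 cols 0-1 -> covers
  B: rows 6-7 cols 3-4 -> outside (col miss)
  C: rows 6-7 cols 2-4 -> outside (col miss)
Count covering = 1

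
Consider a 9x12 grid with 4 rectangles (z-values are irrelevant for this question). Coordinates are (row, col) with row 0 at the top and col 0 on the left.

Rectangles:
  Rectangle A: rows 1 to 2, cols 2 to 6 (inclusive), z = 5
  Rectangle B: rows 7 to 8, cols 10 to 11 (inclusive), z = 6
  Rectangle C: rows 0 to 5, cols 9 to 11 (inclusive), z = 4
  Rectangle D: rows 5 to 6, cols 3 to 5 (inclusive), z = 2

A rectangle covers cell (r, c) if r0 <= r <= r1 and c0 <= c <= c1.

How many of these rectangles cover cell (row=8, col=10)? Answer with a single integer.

Answer: 1

Derivation:
Check cell (8,10):
  A: rows 1-2 cols 2-6 -> outside (row miss)
  B: rows 7-8 cols 10-11 -> covers
  C: rows 0-5 cols 9-11 -> outside (row miss)
  D: rows 5-6 cols 3-5 -> outside (row miss)
Count covering = 1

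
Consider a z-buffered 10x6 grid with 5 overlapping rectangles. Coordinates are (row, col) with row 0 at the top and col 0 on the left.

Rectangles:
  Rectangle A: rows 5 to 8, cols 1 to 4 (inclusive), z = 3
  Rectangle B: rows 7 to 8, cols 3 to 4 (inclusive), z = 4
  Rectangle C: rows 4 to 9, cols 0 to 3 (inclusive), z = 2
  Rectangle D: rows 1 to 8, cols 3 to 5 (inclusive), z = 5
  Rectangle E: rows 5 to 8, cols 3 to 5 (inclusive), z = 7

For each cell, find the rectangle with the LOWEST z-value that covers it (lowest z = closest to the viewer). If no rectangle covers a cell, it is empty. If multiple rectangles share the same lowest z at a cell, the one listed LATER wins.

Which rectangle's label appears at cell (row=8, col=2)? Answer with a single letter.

Check cell (8,2):
  A: rows 5-8 cols 1-4 z=3 -> covers; best now A (z=3)
  B: rows 7-8 cols 3-4 -> outside (col miss)
  C: rows 4-9 cols 0-3 z=2 -> covers; best now C (z=2)
  D: rows 1-8 cols 3-5 -> outside (col miss)
  E: rows 5-8 cols 3-5 -> outside (col miss)
Winner: C at z=2

Answer: C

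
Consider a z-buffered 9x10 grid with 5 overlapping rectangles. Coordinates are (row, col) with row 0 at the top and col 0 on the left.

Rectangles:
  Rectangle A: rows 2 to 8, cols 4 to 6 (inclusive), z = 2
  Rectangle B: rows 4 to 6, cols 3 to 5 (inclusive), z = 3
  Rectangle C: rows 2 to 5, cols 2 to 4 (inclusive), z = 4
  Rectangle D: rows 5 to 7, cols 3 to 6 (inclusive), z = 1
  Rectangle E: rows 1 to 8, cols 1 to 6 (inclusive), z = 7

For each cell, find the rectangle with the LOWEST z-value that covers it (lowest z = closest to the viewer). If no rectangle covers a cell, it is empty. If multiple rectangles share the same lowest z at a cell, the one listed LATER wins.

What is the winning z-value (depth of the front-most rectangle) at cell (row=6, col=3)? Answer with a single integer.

Check cell (6,3):
  A: rows 2-8 cols 4-6 -> outside (col miss)
  B: rows 4-6 cols 3-5 z=3 -> covers; best now B (z=3)
  C: rows 2-5 cols 2-4 -> outside (row miss)
  D: rows 5-7 cols 3-6 z=1 -> covers; best now D (z=1)
  E: rows 1-8 cols 1-6 z=7 -> covers; best now D (z=1)
Winner: D at z=1

Answer: 1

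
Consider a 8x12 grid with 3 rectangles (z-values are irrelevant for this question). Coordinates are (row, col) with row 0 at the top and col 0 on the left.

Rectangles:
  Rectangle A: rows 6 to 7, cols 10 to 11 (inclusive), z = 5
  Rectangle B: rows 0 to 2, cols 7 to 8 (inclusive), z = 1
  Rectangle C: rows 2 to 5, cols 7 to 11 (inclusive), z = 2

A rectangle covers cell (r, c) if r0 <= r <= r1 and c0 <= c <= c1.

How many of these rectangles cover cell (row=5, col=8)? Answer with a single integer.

Check cell (5,8):
  A: rows 6-7 cols 10-11 -> outside (row miss)
  B: rows 0-2 cols 7-8 -> outside (row miss)
  C: rows 2-5 cols 7-11 -> covers
Count covering = 1

Answer: 1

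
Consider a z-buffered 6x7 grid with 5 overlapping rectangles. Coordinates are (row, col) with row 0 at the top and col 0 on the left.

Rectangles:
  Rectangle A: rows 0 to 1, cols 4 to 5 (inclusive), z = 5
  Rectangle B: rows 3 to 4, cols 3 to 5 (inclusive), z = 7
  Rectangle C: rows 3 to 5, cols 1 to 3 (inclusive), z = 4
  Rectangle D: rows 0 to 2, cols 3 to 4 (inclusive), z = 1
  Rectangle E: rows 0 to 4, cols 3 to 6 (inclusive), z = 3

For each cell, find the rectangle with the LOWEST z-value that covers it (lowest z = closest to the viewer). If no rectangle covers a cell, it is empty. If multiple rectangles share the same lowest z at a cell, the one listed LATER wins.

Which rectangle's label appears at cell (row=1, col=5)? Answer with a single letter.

Check cell (1,5):
  A: rows 0-1 cols 4-5 z=5 -> covers; best now A (z=5)
  B: rows 3-4 cols 3-5 -> outside (row miss)
  C: rows 3-5 cols 1-3 -> outside (row miss)
  D: rows 0-2 cols 3-4 -> outside (col miss)
  E: rows 0-4 cols 3-6 z=3 -> covers; best now E (z=3)
Winner: E at z=3

Answer: E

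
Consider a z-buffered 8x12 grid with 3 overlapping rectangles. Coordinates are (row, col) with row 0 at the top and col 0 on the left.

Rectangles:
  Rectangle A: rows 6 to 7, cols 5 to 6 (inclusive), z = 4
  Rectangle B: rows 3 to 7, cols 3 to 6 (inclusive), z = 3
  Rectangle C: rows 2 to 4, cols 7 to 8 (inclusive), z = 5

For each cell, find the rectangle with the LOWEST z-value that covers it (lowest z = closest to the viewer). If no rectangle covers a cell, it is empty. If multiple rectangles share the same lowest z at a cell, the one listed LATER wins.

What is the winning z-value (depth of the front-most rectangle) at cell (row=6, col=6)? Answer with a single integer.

Check cell (6,6):
  A: rows 6-7 cols 5-6 z=4 -> covers; best now A (z=4)
  B: rows 3-7 cols 3-6 z=3 -> covers; best now B (z=3)
  C: rows 2-4 cols 7-8 -> outside (row miss)
Winner: B at z=3

Answer: 3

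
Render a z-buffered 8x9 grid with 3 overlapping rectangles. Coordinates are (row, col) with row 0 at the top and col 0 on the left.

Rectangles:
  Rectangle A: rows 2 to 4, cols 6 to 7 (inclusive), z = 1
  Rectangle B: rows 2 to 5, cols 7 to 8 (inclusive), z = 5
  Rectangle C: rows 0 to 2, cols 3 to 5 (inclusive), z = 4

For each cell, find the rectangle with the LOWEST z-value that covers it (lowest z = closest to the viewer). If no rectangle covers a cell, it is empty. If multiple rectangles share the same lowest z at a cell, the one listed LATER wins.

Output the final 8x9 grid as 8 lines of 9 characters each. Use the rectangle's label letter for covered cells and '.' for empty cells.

...CCC...
...CCC...
...CCCAAB
......AAB
......AAB
.......BB
.........
.........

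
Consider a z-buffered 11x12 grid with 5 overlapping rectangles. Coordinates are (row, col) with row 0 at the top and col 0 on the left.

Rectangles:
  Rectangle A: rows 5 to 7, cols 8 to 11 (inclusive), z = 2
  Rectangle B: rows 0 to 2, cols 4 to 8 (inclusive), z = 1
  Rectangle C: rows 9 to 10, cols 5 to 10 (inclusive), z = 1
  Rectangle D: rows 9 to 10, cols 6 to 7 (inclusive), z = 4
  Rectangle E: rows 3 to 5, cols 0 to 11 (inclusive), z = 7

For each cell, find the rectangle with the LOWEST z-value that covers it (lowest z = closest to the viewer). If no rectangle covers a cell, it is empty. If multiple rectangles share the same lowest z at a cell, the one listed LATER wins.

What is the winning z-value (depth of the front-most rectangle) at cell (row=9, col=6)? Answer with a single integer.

Answer: 1

Derivation:
Check cell (9,6):
  A: rows 5-7 cols 8-11 -> outside (row miss)
  B: rows 0-2 cols 4-8 -> outside (row miss)
  C: rows 9-10 cols 5-10 z=1 -> covers; best now C (z=1)
  D: rows 9-10 cols 6-7 z=4 -> covers; best now C (z=1)
  E: rows 3-5 cols 0-11 -> outside (row miss)
Winner: C at z=1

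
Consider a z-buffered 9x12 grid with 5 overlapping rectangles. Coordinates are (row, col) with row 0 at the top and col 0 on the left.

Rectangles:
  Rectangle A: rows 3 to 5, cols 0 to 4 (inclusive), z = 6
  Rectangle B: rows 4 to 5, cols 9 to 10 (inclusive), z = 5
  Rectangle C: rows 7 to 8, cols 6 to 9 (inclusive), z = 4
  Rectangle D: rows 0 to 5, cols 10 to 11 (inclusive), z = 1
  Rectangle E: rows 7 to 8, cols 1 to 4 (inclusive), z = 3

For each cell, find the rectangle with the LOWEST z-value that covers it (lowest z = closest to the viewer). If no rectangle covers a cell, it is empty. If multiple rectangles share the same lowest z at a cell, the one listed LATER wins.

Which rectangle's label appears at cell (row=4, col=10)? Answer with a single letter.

Check cell (4,10):
  A: rows 3-5 cols 0-4 -> outside (col miss)
  B: rows 4-5 cols 9-10 z=5 -> covers; best now B (z=5)
  C: rows 7-8 cols 6-9 -> outside (row miss)
  D: rows 0-5 cols 10-11 z=1 -> covers; best now D (z=1)
  E: rows 7-8 cols 1-4 -> outside (row miss)
Winner: D at z=1

Answer: D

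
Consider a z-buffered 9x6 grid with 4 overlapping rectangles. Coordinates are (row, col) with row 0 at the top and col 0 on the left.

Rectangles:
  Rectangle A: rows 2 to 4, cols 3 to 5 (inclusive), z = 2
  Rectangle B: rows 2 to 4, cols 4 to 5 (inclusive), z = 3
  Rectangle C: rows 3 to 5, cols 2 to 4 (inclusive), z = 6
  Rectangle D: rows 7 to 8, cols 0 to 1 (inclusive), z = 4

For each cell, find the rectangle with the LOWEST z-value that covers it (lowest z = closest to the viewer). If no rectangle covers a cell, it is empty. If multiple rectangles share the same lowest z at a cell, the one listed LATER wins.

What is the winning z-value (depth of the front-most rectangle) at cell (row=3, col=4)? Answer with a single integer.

Answer: 2

Derivation:
Check cell (3,4):
  A: rows 2-4 cols 3-5 z=2 -> covers; best now A (z=2)
  B: rows 2-4 cols 4-5 z=3 -> covers; best now A (z=2)
  C: rows 3-5 cols 2-4 z=6 -> covers; best now A (z=2)
  D: rows 7-8 cols 0-1 -> outside (row miss)
Winner: A at z=2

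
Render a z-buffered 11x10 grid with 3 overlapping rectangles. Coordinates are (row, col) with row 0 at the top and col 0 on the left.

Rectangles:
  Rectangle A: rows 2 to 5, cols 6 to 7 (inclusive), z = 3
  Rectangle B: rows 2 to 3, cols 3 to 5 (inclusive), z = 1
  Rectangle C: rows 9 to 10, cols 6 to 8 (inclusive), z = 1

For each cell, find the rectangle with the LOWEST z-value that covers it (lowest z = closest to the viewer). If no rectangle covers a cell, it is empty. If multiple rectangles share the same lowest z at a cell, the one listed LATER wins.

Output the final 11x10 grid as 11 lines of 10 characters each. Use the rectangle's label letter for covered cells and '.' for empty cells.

..........
..........
...BBBAA..
...BBBAA..
......AA..
......AA..
..........
..........
..........
......CCC.
......CCC.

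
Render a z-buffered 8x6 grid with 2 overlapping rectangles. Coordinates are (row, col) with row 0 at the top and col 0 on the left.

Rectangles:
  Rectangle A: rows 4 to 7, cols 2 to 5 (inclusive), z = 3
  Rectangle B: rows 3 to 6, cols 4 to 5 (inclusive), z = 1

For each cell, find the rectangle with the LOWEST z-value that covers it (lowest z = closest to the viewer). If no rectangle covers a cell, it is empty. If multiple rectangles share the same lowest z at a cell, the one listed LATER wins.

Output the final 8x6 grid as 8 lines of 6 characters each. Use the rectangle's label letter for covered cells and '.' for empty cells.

......
......
......
....BB
..AABB
..AABB
..AABB
..AAAA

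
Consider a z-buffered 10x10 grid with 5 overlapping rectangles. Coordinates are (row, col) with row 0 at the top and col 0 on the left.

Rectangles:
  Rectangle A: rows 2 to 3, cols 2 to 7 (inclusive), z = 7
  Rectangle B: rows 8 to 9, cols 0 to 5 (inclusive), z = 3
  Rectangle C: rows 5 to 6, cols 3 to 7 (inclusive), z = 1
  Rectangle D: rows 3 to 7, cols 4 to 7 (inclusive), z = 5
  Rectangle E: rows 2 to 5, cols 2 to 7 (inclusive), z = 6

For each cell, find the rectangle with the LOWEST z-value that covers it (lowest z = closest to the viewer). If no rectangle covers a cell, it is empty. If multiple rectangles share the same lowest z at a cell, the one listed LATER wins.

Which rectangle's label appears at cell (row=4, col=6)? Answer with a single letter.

Answer: D

Derivation:
Check cell (4,6):
  A: rows 2-3 cols 2-7 -> outside (row miss)
  B: rows 8-9 cols 0-5 -> outside (row miss)
  C: rows 5-6 cols 3-7 -> outside (row miss)
  D: rows 3-7 cols 4-7 z=5 -> covers; best now D (z=5)
  E: rows 2-5 cols 2-7 z=6 -> covers; best now D (z=5)
Winner: D at z=5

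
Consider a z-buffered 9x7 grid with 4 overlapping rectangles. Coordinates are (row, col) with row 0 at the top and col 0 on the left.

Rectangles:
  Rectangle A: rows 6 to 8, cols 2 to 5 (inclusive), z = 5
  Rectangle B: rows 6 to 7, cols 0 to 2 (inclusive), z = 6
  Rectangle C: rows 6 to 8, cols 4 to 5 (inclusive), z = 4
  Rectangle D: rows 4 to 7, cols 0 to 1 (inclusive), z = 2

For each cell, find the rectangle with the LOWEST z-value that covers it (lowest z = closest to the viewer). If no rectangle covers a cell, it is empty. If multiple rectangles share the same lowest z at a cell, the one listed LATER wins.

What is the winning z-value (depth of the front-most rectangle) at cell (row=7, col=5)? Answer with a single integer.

Answer: 4

Derivation:
Check cell (7,5):
  A: rows 6-8 cols 2-5 z=5 -> covers; best now A (z=5)
  B: rows 6-7 cols 0-2 -> outside (col miss)
  C: rows 6-8 cols 4-5 z=4 -> covers; best now C (z=4)
  D: rows 4-7 cols 0-1 -> outside (col miss)
Winner: C at z=4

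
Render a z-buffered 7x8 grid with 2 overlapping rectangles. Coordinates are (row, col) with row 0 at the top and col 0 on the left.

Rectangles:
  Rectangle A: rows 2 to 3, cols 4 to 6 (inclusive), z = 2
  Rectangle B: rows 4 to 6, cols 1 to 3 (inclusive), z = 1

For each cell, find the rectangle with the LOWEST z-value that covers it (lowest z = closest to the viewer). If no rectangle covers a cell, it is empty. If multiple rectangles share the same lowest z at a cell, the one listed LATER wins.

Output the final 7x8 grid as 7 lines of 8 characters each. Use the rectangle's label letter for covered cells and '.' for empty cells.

........
........
....AAA.
....AAA.
.BBB....
.BBB....
.BBB....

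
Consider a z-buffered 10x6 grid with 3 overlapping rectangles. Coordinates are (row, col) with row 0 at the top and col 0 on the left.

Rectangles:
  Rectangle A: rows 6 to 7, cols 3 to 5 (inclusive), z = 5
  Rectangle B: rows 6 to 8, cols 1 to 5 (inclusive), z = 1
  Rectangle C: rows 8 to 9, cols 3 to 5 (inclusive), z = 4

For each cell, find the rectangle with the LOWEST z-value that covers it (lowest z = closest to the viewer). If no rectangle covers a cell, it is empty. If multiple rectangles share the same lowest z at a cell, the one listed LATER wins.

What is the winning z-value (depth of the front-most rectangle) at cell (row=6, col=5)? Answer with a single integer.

Check cell (6,5):
  A: rows 6-7 cols 3-5 z=5 -> covers; best now A (z=5)
  B: rows 6-8 cols 1-5 z=1 -> covers; best now B (z=1)
  C: rows 8-9 cols 3-5 -> outside (row miss)
Winner: B at z=1

Answer: 1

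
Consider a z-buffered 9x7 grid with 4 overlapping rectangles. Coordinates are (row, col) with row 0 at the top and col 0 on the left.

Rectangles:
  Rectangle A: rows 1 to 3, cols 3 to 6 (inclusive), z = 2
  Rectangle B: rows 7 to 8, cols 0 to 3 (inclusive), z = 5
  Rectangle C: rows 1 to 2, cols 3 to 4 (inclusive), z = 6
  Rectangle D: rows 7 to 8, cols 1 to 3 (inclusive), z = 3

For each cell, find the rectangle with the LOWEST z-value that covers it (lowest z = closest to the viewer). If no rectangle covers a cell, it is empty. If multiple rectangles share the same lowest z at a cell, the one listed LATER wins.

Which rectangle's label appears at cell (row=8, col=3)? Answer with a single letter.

Answer: D

Derivation:
Check cell (8,3):
  A: rows 1-3 cols 3-6 -> outside (row miss)
  B: rows 7-8 cols 0-3 z=5 -> covers; best now B (z=5)
  C: rows 1-2 cols 3-4 -> outside (row miss)
  D: rows 7-8 cols 1-3 z=3 -> covers; best now D (z=3)
Winner: D at z=3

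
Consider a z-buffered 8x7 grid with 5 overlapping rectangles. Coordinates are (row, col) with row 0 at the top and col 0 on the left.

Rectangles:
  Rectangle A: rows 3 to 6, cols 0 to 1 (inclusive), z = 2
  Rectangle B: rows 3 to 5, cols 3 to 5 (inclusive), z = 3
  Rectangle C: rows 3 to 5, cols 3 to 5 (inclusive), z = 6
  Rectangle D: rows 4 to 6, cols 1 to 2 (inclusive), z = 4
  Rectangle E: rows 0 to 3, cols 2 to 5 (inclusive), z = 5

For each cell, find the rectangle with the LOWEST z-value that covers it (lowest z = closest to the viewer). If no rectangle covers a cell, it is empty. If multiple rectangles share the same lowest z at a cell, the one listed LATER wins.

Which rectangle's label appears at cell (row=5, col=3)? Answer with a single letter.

Answer: B

Derivation:
Check cell (5,3):
  A: rows 3-6 cols 0-1 -> outside (col miss)
  B: rows 3-5 cols 3-5 z=3 -> covers; best now B (z=3)
  C: rows 3-5 cols 3-5 z=6 -> covers; best now B (z=3)
  D: rows 4-6 cols 1-2 -> outside (col miss)
  E: rows 0-3 cols 2-5 -> outside (row miss)
Winner: B at z=3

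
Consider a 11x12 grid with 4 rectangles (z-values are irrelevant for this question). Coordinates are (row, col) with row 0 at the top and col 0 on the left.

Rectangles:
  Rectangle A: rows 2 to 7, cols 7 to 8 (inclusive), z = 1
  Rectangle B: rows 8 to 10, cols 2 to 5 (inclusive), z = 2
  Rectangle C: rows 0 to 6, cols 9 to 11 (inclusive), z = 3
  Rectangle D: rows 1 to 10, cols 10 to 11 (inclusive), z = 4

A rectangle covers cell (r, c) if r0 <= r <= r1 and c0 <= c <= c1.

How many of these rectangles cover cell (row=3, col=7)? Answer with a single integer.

Answer: 1

Derivation:
Check cell (3,7):
  A: rows 2-7 cols 7-8 -> covers
  B: rows 8-10 cols 2-5 -> outside (row miss)
  C: rows 0-6 cols 9-11 -> outside (col miss)
  D: rows 1-10 cols 10-11 -> outside (col miss)
Count covering = 1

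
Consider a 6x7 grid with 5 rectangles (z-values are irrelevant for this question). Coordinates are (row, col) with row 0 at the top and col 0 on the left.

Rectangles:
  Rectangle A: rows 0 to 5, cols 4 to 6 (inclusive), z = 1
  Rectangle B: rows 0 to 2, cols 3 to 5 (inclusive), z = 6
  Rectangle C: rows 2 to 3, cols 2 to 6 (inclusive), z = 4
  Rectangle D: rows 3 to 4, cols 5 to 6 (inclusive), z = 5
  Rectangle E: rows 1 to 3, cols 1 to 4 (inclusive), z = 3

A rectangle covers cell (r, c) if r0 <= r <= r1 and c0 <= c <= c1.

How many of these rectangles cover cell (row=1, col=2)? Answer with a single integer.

Check cell (1,2):
  A: rows 0-5 cols 4-6 -> outside (col miss)
  B: rows 0-2 cols 3-5 -> outside (col miss)
  C: rows 2-3 cols 2-6 -> outside (row miss)
  D: rows 3-4 cols 5-6 -> outside (row miss)
  E: rows 1-3 cols 1-4 -> covers
Count covering = 1

Answer: 1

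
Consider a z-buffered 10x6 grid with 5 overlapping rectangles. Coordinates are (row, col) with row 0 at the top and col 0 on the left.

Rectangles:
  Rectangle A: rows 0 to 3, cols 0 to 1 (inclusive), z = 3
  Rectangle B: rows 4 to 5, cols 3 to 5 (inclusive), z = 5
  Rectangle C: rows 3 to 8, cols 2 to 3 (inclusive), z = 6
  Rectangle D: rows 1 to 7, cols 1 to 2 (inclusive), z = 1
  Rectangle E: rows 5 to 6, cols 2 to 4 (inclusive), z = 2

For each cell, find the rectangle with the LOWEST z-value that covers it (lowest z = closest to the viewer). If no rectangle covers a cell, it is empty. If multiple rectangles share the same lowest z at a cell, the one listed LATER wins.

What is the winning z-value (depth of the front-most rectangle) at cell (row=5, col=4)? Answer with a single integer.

Check cell (5,4):
  A: rows 0-3 cols 0-1 -> outside (row miss)
  B: rows 4-5 cols 3-5 z=5 -> covers; best now B (z=5)
  C: rows 3-8 cols 2-3 -> outside (col miss)
  D: rows 1-7 cols 1-2 -> outside (col miss)
  E: rows 5-6 cols 2-4 z=2 -> covers; best now E (z=2)
Winner: E at z=2

Answer: 2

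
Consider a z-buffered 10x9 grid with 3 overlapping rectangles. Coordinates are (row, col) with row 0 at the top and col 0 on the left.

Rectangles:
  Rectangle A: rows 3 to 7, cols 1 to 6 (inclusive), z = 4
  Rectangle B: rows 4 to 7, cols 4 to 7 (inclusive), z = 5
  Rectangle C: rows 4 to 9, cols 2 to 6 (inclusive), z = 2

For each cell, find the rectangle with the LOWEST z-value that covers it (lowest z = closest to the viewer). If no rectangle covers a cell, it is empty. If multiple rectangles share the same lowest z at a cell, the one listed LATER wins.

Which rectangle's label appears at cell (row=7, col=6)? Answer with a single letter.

Check cell (7,6):
  A: rows 3-7 cols 1-6 z=4 -> covers; best now A (z=4)
  B: rows 4-7 cols 4-7 z=5 -> covers; best now A (z=4)
  C: rows 4-9 cols 2-6 z=2 -> covers; best now C (z=2)
Winner: C at z=2

Answer: C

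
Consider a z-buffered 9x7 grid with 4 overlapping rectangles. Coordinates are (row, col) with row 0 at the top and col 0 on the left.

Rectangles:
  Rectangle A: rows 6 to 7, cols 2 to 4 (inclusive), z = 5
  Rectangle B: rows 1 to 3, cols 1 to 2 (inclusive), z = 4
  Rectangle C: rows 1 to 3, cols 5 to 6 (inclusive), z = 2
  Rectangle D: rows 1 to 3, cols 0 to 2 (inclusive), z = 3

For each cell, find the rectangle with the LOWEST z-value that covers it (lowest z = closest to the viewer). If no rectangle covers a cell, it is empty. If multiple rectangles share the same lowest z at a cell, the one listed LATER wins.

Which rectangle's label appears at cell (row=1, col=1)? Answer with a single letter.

Answer: D

Derivation:
Check cell (1,1):
  A: rows 6-7 cols 2-4 -> outside (row miss)
  B: rows 1-3 cols 1-2 z=4 -> covers; best now B (z=4)
  C: rows 1-3 cols 5-6 -> outside (col miss)
  D: rows 1-3 cols 0-2 z=3 -> covers; best now D (z=3)
Winner: D at z=3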